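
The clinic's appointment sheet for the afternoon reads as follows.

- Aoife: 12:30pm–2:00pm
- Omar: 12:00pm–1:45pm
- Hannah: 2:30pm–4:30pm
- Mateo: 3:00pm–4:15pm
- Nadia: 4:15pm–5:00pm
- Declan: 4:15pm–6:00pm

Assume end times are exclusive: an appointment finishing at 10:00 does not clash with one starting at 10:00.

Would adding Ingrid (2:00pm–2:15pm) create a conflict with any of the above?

Omar: ends 1:45pm at or before Ingrid starts 2:00pm → clear.
Aoife: ends 2:00pm at or before Ingrid starts 2:00pm → clear.
Hannah: starts 2:30pm at or after Ingrid ends 2:15pm → clear.
Mateo: starts 3:00pm at or after Ingrid ends 2:15pm → clear.
Nadia: starts 4:15pm at or after Ingrid ends 2:15pm → clear.
Declan: starts 4:15pm at or after Ingrid ends 2:15pm → clear.

No — it doesn't clash with anything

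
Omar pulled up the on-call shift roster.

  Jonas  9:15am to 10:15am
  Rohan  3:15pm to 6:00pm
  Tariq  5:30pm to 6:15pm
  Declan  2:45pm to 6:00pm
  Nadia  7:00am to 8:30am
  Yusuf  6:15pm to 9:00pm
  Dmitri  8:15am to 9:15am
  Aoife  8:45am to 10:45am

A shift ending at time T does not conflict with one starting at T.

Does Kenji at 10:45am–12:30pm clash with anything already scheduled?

No — it doesn't clash with anything

Nadia: ends 8:30am at or before Kenji starts 10:45am → clear.
Dmitri: ends 9:15am at or before Kenji starts 10:45am → clear.
Aoife: ends 10:45am at or before Kenji starts 10:45am → clear.
Jonas: ends 10:15am at or before Kenji starts 10:45am → clear.
Declan: starts 2:45pm at or after Kenji ends 12:30pm → clear.
Rohan: starts 3:15pm at or after Kenji ends 12:30pm → clear.
Tariq: starts 5:30pm at or after Kenji ends 12:30pm → clear.
Yusuf: starts 6:15pm at or after Kenji ends 12:30pm → clear.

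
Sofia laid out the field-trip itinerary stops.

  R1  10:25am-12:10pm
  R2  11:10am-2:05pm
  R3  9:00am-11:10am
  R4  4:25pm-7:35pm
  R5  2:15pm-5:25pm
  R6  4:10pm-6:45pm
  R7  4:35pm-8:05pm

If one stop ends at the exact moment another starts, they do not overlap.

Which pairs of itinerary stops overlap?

R1 & R2, R1 & R3, R4 & R5, R4 & R6, R4 & R7, R5 & R6, R5 & R7, R6 & R7

Sorted by start: R3, R1, R2, R5, R6, R4, R7.
R1 starts before R3 ends → R3 and R1 overlap.
R2 starts exactly when R3 ends (back-to-back, no overlap); R3 is clear from here.
R2 starts before R1 ends → R1 and R2 overlap.
R5 starts after R1 ends; R1 is clear from here.
R5 starts after R2 ends; R2 is clear from here.
R6 starts before R5 ends → R5 and R6 overlap.
R4 starts before R5 ends → R5 and R4 overlap.
R7 starts before R5 ends → R5 and R7 overlap.
R4 starts before R6 ends → R6 and R4 overlap.
R7 starts before R6 ends → R6 and R7 overlap.
R7 starts before R4 ends → R4 and R7 overlap.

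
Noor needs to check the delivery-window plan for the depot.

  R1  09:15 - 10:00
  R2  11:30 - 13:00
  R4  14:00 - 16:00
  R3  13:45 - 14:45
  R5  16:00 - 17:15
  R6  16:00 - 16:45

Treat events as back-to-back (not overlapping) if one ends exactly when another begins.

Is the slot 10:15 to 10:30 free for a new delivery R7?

R1: ends 10:00 at or before R7 starts 10:15 → clear.
R2: starts 11:30 at or after R7 ends 10:30 → clear.
R3: starts 13:45 at or after R7 ends 10:30 → clear.
R4: starts 14:00 at or after R7 ends 10:30 → clear.
R5: starts 16:00 at or after R7 ends 10:30 → clear.
R6: starts 16:00 at or after R7 ends 10:30 → clear.

Yes — the slot is free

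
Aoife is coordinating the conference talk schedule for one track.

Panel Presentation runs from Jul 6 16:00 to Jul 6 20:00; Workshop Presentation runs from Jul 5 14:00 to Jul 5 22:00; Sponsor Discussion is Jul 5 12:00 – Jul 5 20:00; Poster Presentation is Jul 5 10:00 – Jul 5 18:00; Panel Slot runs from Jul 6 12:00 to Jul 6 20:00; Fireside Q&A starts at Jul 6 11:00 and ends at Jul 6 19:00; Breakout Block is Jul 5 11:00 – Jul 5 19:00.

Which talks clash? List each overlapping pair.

Breakout Block & Poster Presentation, Breakout Block & Sponsor Discussion, Breakout Block & Workshop Presentation, Fireside Q&A & Panel Presentation, Fireside Q&A & Panel Slot, Panel Presentation & Panel Slot, Poster Presentation & Sponsor Discussion, Poster Presentation & Workshop Presentation, Sponsor Discussion & Workshop Presentation

Sorted by start: Poster Presentation, Breakout Block, Sponsor Discussion, Workshop Presentation, Fireside Q&A, Panel Slot, Panel Presentation.
Breakout Block starts before Poster Presentation ends → Poster Presentation and Breakout Block overlap.
Sponsor Discussion starts before Poster Presentation ends → Poster Presentation and Sponsor Discussion overlap.
Workshop Presentation starts before Poster Presentation ends → Poster Presentation and Workshop Presentation overlap.
Fireside Q&A starts after Poster Presentation ends; Poster Presentation is clear from here.
Sponsor Discussion starts before Breakout Block ends → Breakout Block and Sponsor Discussion overlap.
Workshop Presentation starts before Breakout Block ends → Breakout Block and Workshop Presentation overlap.
Fireside Q&A starts after Breakout Block ends; Breakout Block is clear from here.
Workshop Presentation starts before Sponsor Discussion ends → Sponsor Discussion and Workshop Presentation overlap.
Fireside Q&A starts after Sponsor Discussion ends; Sponsor Discussion is clear from here.
Fireside Q&A starts after Workshop Presentation ends; Workshop Presentation is clear from here.
Panel Slot starts before Fireside Q&A ends → Fireside Q&A and Panel Slot overlap.
Panel Presentation starts before Fireside Q&A ends → Fireside Q&A and Panel Presentation overlap.
Panel Presentation starts before Panel Slot ends → Panel Slot and Panel Presentation overlap.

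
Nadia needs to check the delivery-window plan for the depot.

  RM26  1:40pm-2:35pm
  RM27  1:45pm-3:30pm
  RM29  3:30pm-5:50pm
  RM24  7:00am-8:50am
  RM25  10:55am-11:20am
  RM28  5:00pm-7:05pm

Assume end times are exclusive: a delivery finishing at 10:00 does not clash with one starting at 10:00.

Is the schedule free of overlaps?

Two intervals overlap when each starts before the other ends.
Sorted by start: RM24, RM25, RM26, RM27, RM29, RM28.
RM25 starts after RM24 ends, so nothing later overlaps RM24 either.
RM26 starts after RM25 ends, so nothing later overlaps RM25 either.
RM27 starts before RM26 ends → RM26 and RM27 overlap.
That's a conflict, so the schedule is not conflict-free.

No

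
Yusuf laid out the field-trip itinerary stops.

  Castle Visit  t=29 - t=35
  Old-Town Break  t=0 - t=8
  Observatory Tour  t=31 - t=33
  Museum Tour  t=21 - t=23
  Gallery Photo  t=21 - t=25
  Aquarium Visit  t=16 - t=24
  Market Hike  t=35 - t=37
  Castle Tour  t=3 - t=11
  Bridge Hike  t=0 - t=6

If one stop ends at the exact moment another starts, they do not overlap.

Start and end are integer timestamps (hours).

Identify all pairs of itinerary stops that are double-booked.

Aquarium Visit & Gallery Photo, Aquarium Visit & Museum Tour, Bridge Hike & Castle Tour, Bridge Hike & Old-Town Break, Castle Tour & Old-Town Break, Castle Visit & Observatory Tour, Gallery Photo & Museum Tour

Sorted by start: Bridge Hike, Old-Town Break, Castle Tour, Aquarium Visit, Museum Tour, Gallery Photo, Castle Visit, Observatory Tour, Market Hike.
Old-Town Break starts before Bridge Hike ends → Bridge Hike and Old-Town Break overlap.
Castle Tour starts before Bridge Hike ends → Bridge Hike and Castle Tour overlap.
Aquarium Visit starts after Bridge Hike ends, so Bridge Hike has no further overlaps.
Castle Tour starts before Old-Town Break ends → Old-Town Break and Castle Tour overlap.
Aquarium Visit starts after Old-Town Break ends, so Old-Town Break has no further overlaps.
Aquarium Visit starts after Castle Tour ends, so Castle Tour has no further overlaps.
Museum Tour starts before Aquarium Visit ends → Aquarium Visit and Museum Tour overlap.
Gallery Photo starts before Aquarium Visit ends → Aquarium Visit and Gallery Photo overlap.
Castle Visit starts after Aquarium Visit ends, so Aquarium Visit has no further overlaps.
Gallery Photo starts before Museum Tour ends → Museum Tour and Gallery Photo overlap.
Castle Visit starts after Museum Tour ends, so Museum Tour has no further overlaps.
Castle Visit starts after Gallery Photo ends, so Gallery Photo has no further overlaps.
Observatory Tour starts before Castle Visit ends → Castle Visit and Observatory Tour overlap.
Market Hike starts exactly when Castle Visit ends (back-to-back, no overlap).
Market Hike starts after Observatory Tour ends.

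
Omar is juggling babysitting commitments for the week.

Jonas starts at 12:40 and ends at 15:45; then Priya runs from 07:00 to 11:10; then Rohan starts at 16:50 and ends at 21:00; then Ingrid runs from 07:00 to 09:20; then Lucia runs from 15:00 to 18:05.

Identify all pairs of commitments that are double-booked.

Check each pair: they overlap iff neither finishes before the other starts.
Sorted by start: Ingrid, Priya, Jonas, Lucia, Rohan.
Priya starts before Ingrid ends → Ingrid and Priya overlap.
Jonas starts after Ingrid ends — done with Ingrid.
Jonas starts after Priya ends — done with Priya.
Lucia starts before Jonas ends → Jonas and Lucia overlap.
Rohan starts after Jonas ends.
Rohan starts before Lucia ends → Lucia and Rohan overlap.

Ingrid & Priya, Jonas & Lucia, Lucia & Rohan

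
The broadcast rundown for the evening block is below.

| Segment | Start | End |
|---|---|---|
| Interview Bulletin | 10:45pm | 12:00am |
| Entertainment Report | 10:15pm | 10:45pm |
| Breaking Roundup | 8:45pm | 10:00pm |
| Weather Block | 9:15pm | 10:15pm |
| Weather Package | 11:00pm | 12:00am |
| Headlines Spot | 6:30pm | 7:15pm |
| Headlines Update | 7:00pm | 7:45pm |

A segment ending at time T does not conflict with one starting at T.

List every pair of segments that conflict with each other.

Breaking Roundup & Weather Block, Headlines Spot & Headlines Update, Interview Bulletin & Weather Package

Sorted by start: Headlines Spot, Headlines Update, Breaking Roundup, Weather Block, Entertainment Report, Interview Bulletin, Weather Package.
Headlines Update starts before Headlines Spot ends → Headlines Spot and Headlines Update overlap.
Breaking Roundup starts after Headlines Spot ends — done with Headlines Spot.
Breaking Roundup starts after Headlines Update ends — done with Headlines Update.
Weather Block starts before Breaking Roundup ends → Breaking Roundup and Weather Block overlap.
Entertainment Report starts after Breaking Roundup ends — done with Breaking Roundup.
Entertainment Report starts exactly when Weather Block ends (back-to-back, no overlap) — done with Weather Block.
Interview Bulletin starts exactly when Entertainment Report ends (back-to-back, no overlap) — done with Entertainment Report.
Weather Package starts before Interview Bulletin ends → Interview Bulletin and Weather Package overlap.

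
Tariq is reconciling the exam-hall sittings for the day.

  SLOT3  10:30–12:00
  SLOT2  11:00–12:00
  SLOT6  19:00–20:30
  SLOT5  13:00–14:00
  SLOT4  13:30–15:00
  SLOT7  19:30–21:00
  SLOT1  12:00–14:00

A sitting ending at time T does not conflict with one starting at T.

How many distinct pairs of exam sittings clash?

5

Two intervals overlap when each starts before the other ends.
Sorted by start: SLOT3, SLOT2, SLOT1, SLOT5, SLOT4, SLOT6, SLOT7.
SLOT2 starts before SLOT3 ends → SLOT3 and SLOT2 overlap.
SLOT1 starts exactly when SLOT3 ends (back-to-back, no overlap), so SLOT3 has no further overlaps.
SLOT1 starts exactly when SLOT2 ends (back-to-back, no overlap), so SLOT2 has no further overlaps.
SLOT5 starts before SLOT1 ends → SLOT1 and SLOT5 overlap.
SLOT4 starts before SLOT1 ends → SLOT1 and SLOT4 overlap.
SLOT6 starts after SLOT1 ends, so SLOT1 has no further overlaps.
SLOT4 starts before SLOT5 ends → SLOT5 and SLOT4 overlap.
SLOT6 starts after SLOT5 ends, so SLOT5 has no further overlaps.
SLOT6 starts after SLOT4 ends, so SLOT4 has no further overlaps.
SLOT7 starts before SLOT6 ends → SLOT6 and SLOT7 overlap.
Overlapping pairs: SLOT1 & SLOT4, SLOT1 & SLOT5, SLOT2 & SLOT3, SLOT4 & SLOT5, SLOT6 & SLOT7 — 5 in total.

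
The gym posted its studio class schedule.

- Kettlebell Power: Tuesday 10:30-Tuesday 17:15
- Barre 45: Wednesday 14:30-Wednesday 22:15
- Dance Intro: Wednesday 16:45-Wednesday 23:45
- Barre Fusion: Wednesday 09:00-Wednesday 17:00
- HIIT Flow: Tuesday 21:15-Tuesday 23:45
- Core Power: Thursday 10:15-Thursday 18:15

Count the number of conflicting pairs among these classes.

3

Sorted by start: Kettlebell Power, HIIT Flow, Barre Fusion, Barre 45, Dance Intro, Core Power.
HIIT Flow starts after Kettlebell Power ends, so nothing later overlaps Kettlebell Power either.
Barre Fusion starts after HIIT Flow ends, so nothing later overlaps HIIT Flow either.
Barre 45 starts before Barre Fusion ends → Barre Fusion and Barre 45 overlap.
Dance Intro starts before Barre Fusion ends → Barre Fusion and Dance Intro overlap.
Core Power starts after Barre Fusion ends.
Dance Intro starts before Barre 45 ends → Barre 45 and Dance Intro overlap.
Core Power starts after Barre 45 ends.
Core Power starts after Dance Intro ends.
Overlapping pairs: Barre 45 & Barre Fusion, Barre 45 & Dance Intro, Barre Fusion & Dance Intro — 3 in total.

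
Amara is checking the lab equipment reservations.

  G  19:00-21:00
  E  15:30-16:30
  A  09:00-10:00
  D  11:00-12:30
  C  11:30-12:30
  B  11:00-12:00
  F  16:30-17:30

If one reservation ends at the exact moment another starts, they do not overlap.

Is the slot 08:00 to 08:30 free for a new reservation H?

A: starts 09:00 at or after H ends 08:30 → clear.
B: starts 11:00 at or after H ends 08:30 → clear.
D: starts 11:00 at or after H ends 08:30 → clear.
C: starts 11:30 at or after H ends 08:30 → clear.
E: starts 15:30 at or after H ends 08:30 → clear.
F: starts 16:30 at or after H ends 08:30 → clear.
G: starts 19:00 at or after H ends 08:30 → clear.

Yes — the slot is free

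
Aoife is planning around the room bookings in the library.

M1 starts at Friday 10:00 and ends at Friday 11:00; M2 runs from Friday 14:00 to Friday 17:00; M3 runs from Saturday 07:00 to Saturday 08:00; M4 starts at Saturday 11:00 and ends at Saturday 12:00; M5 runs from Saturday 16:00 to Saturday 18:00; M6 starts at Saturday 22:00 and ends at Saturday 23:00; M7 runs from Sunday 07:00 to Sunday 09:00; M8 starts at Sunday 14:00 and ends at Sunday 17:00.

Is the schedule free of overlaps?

Yes

Sorted by start: M1, M2, M3, M4, M5, M6, M7, M8.
M2 starts after M1 ends; M1 is clear from here.
M3 starts after M2 ends; M2 is clear from here.
M4 starts after M3 ends; M3 is clear from here.
M5 starts after M4 ends; M4 is clear from here.
M6 starts after M5 ends; M5 is clear from here.
M7 starts after M6 ends; M6 is clear from here.
M8 starts after M7 ends.
Every pair is clear; the schedule has no overlaps.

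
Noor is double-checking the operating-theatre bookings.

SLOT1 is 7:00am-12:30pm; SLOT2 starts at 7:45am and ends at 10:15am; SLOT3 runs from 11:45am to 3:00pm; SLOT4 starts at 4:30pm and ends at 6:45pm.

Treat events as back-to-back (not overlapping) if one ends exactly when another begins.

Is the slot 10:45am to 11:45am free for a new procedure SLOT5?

No — it overlaps SLOT1

SLOT1: starts 7:00am before SLOT5 ends 11:45am, and ends 12:30pm after SLOT5 starts 10:45am → overlap.
SLOT2: ends 10:15am at or before SLOT5 starts 10:45am → clear.
SLOT3: starts 11:45am at or after SLOT5 ends 11:45am → clear.
SLOT4: starts 4:30pm at or after SLOT5 ends 11:45am → clear.
SLOT5 overlaps SLOT1.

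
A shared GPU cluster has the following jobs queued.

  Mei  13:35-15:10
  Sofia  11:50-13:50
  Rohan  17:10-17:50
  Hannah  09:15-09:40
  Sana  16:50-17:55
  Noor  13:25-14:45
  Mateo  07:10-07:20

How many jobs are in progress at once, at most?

3

Sort all start/end points and keep a running count:
07:10 start Mateo → 1
07:20 end Mateo → 0
09:15 start Hannah → 1
09:40 end Hannah → 0
11:50 start Sofia → 1
13:25 start Noor → 2
13:35 start Mei → 3
13:50 end Sofia → 2
14:45 end Noor → 1
15:10 end Mei → 0
16:50 start Sana → 1
17:10 start Rohan → 2
17:50 end Rohan → 1
17:55 end Sana → 0
Peak is 3, at 13:35 (Mei, Noor, Sofia).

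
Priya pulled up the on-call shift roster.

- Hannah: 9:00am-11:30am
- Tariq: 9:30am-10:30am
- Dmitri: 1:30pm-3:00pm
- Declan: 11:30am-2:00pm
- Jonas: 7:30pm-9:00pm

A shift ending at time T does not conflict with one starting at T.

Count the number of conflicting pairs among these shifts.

2

Sorted by start: Hannah, Tariq, Declan, Dmitri, Jonas.
Tariq starts before Hannah ends → Hannah and Tariq overlap.
Declan starts exactly when Hannah ends (back-to-back, no overlap), so Hannah has no further overlaps.
Declan starts after Tariq ends, so Tariq has no further overlaps.
Dmitri starts before Declan ends → Declan and Dmitri overlap.
Jonas starts after Declan ends.
Jonas starts after Dmitri ends.
Overlapping pairs: Declan & Dmitri, Hannah & Tariq — 2 in total.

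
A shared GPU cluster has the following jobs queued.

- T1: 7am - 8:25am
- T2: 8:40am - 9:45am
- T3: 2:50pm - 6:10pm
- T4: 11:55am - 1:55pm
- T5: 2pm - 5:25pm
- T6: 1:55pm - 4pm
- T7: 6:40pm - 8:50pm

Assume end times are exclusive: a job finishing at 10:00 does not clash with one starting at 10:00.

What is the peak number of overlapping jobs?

Walk through starts and ends in time order (an end at T is processed before a start at T):
7am start T1 → 1
8:25am end T1 → 0
8:40am start T2 → 1
9:45am end T2 → 0
11:55am start T4 → 1
1:55pm end T4 → 0
1:55pm start T6 → 1
2pm start T5 → 2
2:50pm start T3 → 3
4pm end T6 → 2
5:25pm end T5 → 1
6:10pm end T3 → 0
6:40pm start T7 → 1
8:50pm end T7 → 0
Peak is 3, at 2:50pm (T3, T5, T6).

3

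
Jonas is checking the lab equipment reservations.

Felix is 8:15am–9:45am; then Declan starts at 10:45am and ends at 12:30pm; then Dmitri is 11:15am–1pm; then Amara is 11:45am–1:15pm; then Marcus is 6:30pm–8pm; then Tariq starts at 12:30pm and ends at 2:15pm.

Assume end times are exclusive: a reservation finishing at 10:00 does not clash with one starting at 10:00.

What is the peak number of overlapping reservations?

Walk through starts and ends in time order (an end at T is processed before a start at T):
8:15am start Felix → 1
9:45am end Felix → 0
10:45am start Declan → 1
11:15am start Dmitri → 2
11:45am start Amara → 3
12:30pm end Declan → 2
12:30pm start Tariq → 3
1pm end Dmitri → 2
1:15pm end Amara → 1
2:15pm end Tariq → 0
6:30pm start Marcus → 1
8pm end Marcus → 0
Peak is 3, at 11:45am (Amara, Declan, Dmitri).

3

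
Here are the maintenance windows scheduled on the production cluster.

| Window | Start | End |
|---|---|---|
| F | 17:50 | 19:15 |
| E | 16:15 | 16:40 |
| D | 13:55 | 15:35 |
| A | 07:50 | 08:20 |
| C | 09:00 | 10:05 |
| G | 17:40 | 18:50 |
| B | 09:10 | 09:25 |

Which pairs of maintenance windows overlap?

B & C, F & G

Two intervals overlap when each starts before the other ends.
Sorted by start: A, C, B, D, E, G, F.
C starts after A ends, so nothing later overlaps A either.
B starts before C ends → C and B overlap.
D starts after C ends, so nothing later overlaps C either.
D starts after B ends, so nothing later overlaps B either.
E starts after D ends, so nothing later overlaps D either.
G starts after E ends, so nothing later overlaps E either.
F starts before G ends → G and F overlap.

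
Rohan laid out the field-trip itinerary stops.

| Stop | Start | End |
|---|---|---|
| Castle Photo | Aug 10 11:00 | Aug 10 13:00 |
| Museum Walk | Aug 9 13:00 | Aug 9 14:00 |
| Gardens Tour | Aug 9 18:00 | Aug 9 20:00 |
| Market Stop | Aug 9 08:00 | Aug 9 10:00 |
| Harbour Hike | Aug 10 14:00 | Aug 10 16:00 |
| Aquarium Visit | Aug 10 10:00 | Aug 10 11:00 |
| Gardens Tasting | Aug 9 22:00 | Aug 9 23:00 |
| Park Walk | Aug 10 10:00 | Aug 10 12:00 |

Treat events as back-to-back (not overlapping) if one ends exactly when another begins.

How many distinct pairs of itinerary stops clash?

2

Two intervals overlap when each starts before the other ends.
Sorted by start: Market Stop, Museum Walk, Gardens Tour, Gardens Tasting, Park Walk, Aquarium Visit, Castle Photo, Harbour Hike.
Museum Walk starts after Market Stop ends — done with Market Stop.
Gardens Tour starts after Museum Walk ends — done with Museum Walk.
Gardens Tasting starts after Gardens Tour ends — done with Gardens Tour.
Park Walk starts after Gardens Tasting ends — done with Gardens Tasting.
Aquarium Visit starts before Park Walk ends → Park Walk and Aquarium Visit overlap.
Castle Photo starts before Park Walk ends → Park Walk and Castle Photo overlap.
Harbour Hike starts after Park Walk ends.
Castle Photo starts exactly when Aquarium Visit ends (back-to-back, no overlap) — done with Aquarium Visit.
Harbour Hike starts after Castle Photo ends.
Overlapping pairs: Aquarium Visit & Park Walk, Castle Photo & Park Walk — 2 in total.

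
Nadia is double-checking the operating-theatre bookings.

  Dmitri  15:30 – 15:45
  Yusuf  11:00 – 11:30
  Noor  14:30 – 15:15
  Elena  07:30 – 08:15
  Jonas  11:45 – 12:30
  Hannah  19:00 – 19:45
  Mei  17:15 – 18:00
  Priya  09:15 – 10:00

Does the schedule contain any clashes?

Sorted by start: Elena, Priya, Yusuf, Jonas, Noor, Dmitri, Mei, Hannah.
Priya starts after Elena ends; Elena is clear from here.
Yusuf starts after Priya ends; Priya is clear from here.
Jonas starts after Yusuf ends; Yusuf is clear from here.
Noor starts after Jonas ends; Jonas is clear from here.
Dmitri starts after Noor ends; Noor is clear from here.
Mei starts after Dmitri ends; Dmitri is clear from here.
Hannah starts after Mei ends.
Every pair is clear; the schedule has no overlaps.

No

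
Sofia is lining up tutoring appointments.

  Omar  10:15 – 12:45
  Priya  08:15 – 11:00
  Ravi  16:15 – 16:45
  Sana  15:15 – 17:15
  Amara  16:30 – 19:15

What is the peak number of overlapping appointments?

Sort all start/end points and keep a running count:
08:15 start Priya → 1
10:15 start Omar → 2
11:00 end Priya → 1
12:45 end Omar → 0
15:15 start Sana → 1
16:15 start Ravi → 2
16:30 start Amara → 3
16:45 end Ravi → 2
17:15 end Sana → 1
19:15 end Amara → 0
Peak is 3, at 16:30 (Amara, Ravi, Sana).

3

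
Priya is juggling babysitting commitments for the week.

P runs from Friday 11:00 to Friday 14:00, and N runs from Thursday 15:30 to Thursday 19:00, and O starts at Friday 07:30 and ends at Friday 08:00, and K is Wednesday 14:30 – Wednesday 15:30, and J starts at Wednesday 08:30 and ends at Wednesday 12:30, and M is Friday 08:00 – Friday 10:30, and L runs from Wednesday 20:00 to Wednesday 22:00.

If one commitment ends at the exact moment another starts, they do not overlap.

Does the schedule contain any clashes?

Check each pair: they overlap iff neither finishes before the other starts.
Sorted by start: J, K, L, N, O, M, P.
K starts after J ends, so J has no further overlaps.
L starts after K ends, so K has no further overlaps.
N starts after L ends, so L has no further overlaps.
O starts after N ends, so N has no further overlaps.
M starts exactly when O ends (back-to-back, no overlap), so O has no further overlaps.
P starts after M ends.
Every pair is clear; the schedule has no overlaps.

No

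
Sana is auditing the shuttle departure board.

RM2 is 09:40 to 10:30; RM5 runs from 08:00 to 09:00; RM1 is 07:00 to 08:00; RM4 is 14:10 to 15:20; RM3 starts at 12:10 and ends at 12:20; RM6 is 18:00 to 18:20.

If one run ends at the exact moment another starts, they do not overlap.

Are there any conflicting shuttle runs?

No

Sorted by start: RM1, RM5, RM2, RM3, RM4, RM6.
RM5 starts exactly when RM1 ends (back-to-back, no overlap) — done with RM1.
RM2 starts after RM5 ends — done with RM5.
RM3 starts after RM2 ends — done with RM2.
RM4 starts after RM3 ends — done with RM3.
RM6 starts after RM4 ends.
Every pair is clear; the schedule has no overlaps.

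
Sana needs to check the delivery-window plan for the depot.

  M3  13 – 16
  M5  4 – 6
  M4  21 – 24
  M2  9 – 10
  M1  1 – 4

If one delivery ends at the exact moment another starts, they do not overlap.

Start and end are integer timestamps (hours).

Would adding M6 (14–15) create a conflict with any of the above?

M1: ends 4 at or before M6 starts 14 → clear.
M5: ends 6 at or before M6 starts 14 → clear.
M2: ends 10 at or before M6 starts 14 → clear.
M3: starts 13 before M6 ends 15, and ends 16 after M6 starts 14 → overlap.
M4: starts 21 at or after M6 ends 15 → clear.
M6 overlaps M3.

Yes — it overlaps M3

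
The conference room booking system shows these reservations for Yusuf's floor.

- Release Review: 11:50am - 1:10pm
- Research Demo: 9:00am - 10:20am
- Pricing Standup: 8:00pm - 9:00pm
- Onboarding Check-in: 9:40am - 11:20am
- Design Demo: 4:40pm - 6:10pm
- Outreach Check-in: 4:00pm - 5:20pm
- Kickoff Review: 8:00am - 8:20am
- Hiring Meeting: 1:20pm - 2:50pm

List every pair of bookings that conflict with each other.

Two intervals overlap when each starts before the other ends.
Sorted by start: Kickoff Review, Research Demo, Onboarding Check-in, Release Review, Hiring Meeting, Outreach Check-in, Design Demo, Pricing Standup.
Research Demo starts after Kickoff Review ends — done with Kickoff Review.
Onboarding Check-in starts before Research Demo ends → Research Demo and Onboarding Check-in overlap.
Release Review starts after Research Demo ends — done with Research Demo.
Release Review starts after Onboarding Check-in ends — done with Onboarding Check-in.
Hiring Meeting starts after Release Review ends — done with Release Review.
Outreach Check-in starts after Hiring Meeting ends — done with Hiring Meeting.
Design Demo starts before Outreach Check-in ends → Outreach Check-in and Design Demo overlap.
Pricing Standup starts after Outreach Check-in ends.
Pricing Standup starts after Design Demo ends.

Design Demo & Outreach Check-in, Onboarding Check-in & Research Demo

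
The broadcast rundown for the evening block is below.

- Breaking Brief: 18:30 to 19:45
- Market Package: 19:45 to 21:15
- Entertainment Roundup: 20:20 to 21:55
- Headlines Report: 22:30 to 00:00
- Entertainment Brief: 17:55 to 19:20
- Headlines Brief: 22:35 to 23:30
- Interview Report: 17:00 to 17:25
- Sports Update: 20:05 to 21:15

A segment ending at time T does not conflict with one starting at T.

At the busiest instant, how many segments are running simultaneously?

Sort all start/end points and keep a running count:
17:00 start Interview Report → 1
17:25 end Interview Report → 0
17:55 start Entertainment Brief → 1
18:30 start Breaking Brief → 2
19:20 end Entertainment Brief → 1
19:45 end Breaking Brief → 0
19:45 start Market Package → 1
20:05 start Sports Update → 2
20:20 start Entertainment Roundup → 3
21:15 end Market Package → 2
21:15 end Sports Update → 1
21:55 end Entertainment Roundup → 0
22:30 start Headlines Report → 1
22:35 start Headlines Brief → 2
23:30 end Headlines Brief → 1
00:00 end Headlines Report → 0
Peak is 3, at 20:20 (Entertainment Roundup, Market Package, Sports Update).

3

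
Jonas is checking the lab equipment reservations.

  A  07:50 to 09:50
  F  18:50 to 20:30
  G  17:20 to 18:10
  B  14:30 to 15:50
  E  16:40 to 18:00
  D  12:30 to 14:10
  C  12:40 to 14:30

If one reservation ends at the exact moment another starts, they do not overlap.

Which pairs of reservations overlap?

Two intervals overlap when each starts before the other ends.
Sorted by start: A, D, C, B, E, G, F.
D starts after A ends, so nothing later overlaps A either.
C starts before D ends → D and C overlap.
B starts after D ends, so nothing later overlaps D either.
B starts exactly when C ends (back-to-back, no overlap), so nothing later overlaps C either.
E starts after B ends, so nothing later overlaps B either.
G starts before E ends → E and G overlap.
F starts after E ends.
F starts after G ends.

C & D, E & G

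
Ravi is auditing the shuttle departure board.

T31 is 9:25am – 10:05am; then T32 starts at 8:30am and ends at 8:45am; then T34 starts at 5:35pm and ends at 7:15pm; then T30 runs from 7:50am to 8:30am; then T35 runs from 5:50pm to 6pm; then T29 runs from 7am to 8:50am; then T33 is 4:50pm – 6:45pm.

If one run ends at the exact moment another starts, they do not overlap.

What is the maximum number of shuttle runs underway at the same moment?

3

Sort all start/end points and keep a running count:
7am start T29 → 1
7:50am start T30 → 2
8:30am end T30 → 1
8:30am start T32 → 2
8:45am end T32 → 1
8:50am end T29 → 0
9:25am start T31 → 1
10:05am end T31 → 0
4:50pm start T33 → 1
5:35pm start T34 → 2
5:50pm start T35 → 3
6pm end T35 → 2
6:45pm end T33 → 1
7:15pm end T34 → 0
Peak is 3, at 5:50pm (T33, T34, T35).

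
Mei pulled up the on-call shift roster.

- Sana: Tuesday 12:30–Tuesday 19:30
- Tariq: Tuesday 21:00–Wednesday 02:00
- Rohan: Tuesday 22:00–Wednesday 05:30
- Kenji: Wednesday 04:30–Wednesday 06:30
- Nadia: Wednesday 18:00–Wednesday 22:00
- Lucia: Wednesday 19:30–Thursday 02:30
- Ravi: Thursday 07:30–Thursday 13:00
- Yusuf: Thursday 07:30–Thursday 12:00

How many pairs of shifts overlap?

Sorted by start: Sana, Tariq, Rohan, Kenji, Nadia, Lucia, Ravi, Yusuf.
Tariq starts after Sana ends, so nothing later overlaps Sana either.
Rohan starts before Tariq ends → Tariq and Rohan overlap.
Kenji starts after Tariq ends, so nothing later overlaps Tariq either.
Kenji starts before Rohan ends → Rohan and Kenji overlap.
Nadia starts after Rohan ends, so nothing later overlaps Rohan either.
Nadia starts after Kenji ends, so nothing later overlaps Kenji either.
Lucia starts before Nadia ends → Nadia and Lucia overlap.
Ravi starts after Nadia ends, so nothing later overlaps Nadia either.
Ravi starts after Lucia ends, so nothing later overlaps Lucia either.
Yusuf starts before Ravi ends → Ravi and Yusuf overlap.
Overlapping pairs: Kenji & Rohan, Lucia & Nadia, Ravi & Yusuf, Rohan & Tariq — 4 in total.

4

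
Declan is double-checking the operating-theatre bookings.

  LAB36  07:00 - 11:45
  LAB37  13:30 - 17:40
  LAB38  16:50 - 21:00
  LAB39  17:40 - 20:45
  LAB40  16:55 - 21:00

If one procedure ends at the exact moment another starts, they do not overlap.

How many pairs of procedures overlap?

Two intervals overlap when each starts before the other ends.
Sorted by start: LAB36, LAB37, LAB38, LAB40, LAB39.
LAB37 starts after LAB36 ends, so LAB36 has no further overlaps.
LAB38 starts before LAB37 ends → LAB37 and LAB38 overlap.
LAB40 starts before LAB37 ends → LAB37 and LAB40 overlap.
LAB39 starts exactly when LAB37 ends (back-to-back, no overlap).
LAB40 starts before LAB38 ends → LAB38 and LAB40 overlap.
LAB39 starts before LAB38 ends → LAB38 and LAB39 overlap.
LAB39 starts before LAB40 ends → LAB40 and LAB39 overlap.
Overlapping pairs: LAB37 & LAB38, LAB37 & LAB40, LAB38 & LAB39, LAB38 & LAB40, LAB39 & LAB40 — 5 in total.

5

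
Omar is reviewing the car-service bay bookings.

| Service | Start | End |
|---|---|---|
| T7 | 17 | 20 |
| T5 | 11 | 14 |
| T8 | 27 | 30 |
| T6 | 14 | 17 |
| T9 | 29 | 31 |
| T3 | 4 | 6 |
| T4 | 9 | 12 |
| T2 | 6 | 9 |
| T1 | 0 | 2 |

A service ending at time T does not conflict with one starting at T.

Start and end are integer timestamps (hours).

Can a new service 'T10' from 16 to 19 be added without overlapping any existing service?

No — it overlaps T6, T7

T1: ends 2 at or before T10 starts 16 → clear.
T3: ends 6 at or before T10 starts 16 → clear.
T2: ends 9 at or before T10 starts 16 → clear.
T4: ends 12 at or before T10 starts 16 → clear.
T5: ends 14 at or before T10 starts 16 → clear.
T6: starts 14 before T10 ends 19, and ends 17 after T10 starts 16 → overlap.
T7: starts 17 before T10 ends 19, and ends 20 after T10 starts 16 → overlap.
T8: starts 27 at or after T10 ends 19 → clear.
T9: starts 29 at or after T10 ends 19 → clear.
T10 overlaps T6, T7.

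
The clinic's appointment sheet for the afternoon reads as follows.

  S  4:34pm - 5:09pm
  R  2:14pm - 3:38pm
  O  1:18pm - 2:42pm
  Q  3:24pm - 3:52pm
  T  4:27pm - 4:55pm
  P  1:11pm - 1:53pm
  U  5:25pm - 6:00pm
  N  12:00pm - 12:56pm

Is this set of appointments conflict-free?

Sorted by start: N, P, O, R, Q, T, S, U.
P starts after N ends — done with N.
O starts before P ends → P and O overlap.
That's a conflict, so the schedule is not conflict-free.

No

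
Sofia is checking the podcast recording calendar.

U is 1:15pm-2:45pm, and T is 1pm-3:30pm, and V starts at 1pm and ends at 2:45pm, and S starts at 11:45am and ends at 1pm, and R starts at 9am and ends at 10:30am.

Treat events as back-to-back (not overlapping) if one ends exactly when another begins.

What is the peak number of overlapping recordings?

3

Sort all start/end points and keep a running count:
9am start R → 1
10:30am end R → 0
11:45am start S → 1
1pm end S → 0
1pm start T → 1
1pm start V → 2
1:15pm start U → 3
2:45pm end U → 2
2:45pm end V → 1
3:30pm end T → 0
Peak is 3, at 1:15pm (T, U, V).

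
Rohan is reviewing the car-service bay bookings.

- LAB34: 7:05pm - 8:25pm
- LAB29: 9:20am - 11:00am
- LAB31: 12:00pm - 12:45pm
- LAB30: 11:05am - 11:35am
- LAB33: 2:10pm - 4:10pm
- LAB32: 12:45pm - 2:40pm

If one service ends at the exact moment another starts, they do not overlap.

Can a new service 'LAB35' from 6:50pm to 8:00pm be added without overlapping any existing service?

No — it overlaps LAB34

LAB29: ends 11:00am at or before LAB35 starts 6:50pm → clear.
LAB30: ends 11:35am at or before LAB35 starts 6:50pm → clear.
LAB31: ends 12:45pm at or before LAB35 starts 6:50pm → clear.
LAB32: ends 2:40pm at or before LAB35 starts 6:50pm → clear.
LAB33: ends 4:10pm at or before LAB35 starts 6:50pm → clear.
LAB34: starts 7:05pm before LAB35 ends 8:00pm, and ends 8:25pm after LAB35 starts 6:50pm → overlap.
LAB35 overlaps LAB34.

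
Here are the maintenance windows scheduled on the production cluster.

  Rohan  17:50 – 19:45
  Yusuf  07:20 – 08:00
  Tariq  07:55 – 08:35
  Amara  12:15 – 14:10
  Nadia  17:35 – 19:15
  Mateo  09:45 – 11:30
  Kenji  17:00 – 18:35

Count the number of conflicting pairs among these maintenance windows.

Sorted by start: Yusuf, Tariq, Mateo, Amara, Kenji, Nadia, Rohan.
Tariq starts before Yusuf ends → Yusuf and Tariq overlap.
Mateo starts after Yusuf ends — done with Yusuf.
Mateo starts after Tariq ends — done with Tariq.
Amara starts after Mateo ends — done with Mateo.
Kenji starts after Amara ends — done with Amara.
Nadia starts before Kenji ends → Kenji and Nadia overlap.
Rohan starts before Kenji ends → Kenji and Rohan overlap.
Rohan starts before Nadia ends → Nadia and Rohan overlap.
Overlapping pairs: Kenji & Nadia, Kenji & Rohan, Nadia & Rohan, Tariq & Yusuf — 4 in total.

4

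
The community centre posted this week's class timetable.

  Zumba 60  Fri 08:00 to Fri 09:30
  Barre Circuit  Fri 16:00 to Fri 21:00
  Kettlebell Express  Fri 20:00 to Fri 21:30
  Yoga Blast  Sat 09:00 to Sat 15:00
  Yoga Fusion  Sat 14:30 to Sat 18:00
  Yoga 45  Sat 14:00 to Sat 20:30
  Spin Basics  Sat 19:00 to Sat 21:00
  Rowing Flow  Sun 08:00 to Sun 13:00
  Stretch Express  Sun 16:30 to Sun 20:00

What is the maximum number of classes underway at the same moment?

Walk through starts and ends in time order (an end at T is processed before a start at T):
Fri 08:00 start Zumba 60 → 1
Fri 09:30 end Zumba 60 → 0
Fri 16:00 start Barre Circuit → 1
Fri 20:00 start Kettlebell Express → 2
Fri 21:00 end Barre Circuit → 1
Fri 21:30 end Kettlebell Express → 0
Sat 09:00 start Yoga Blast → 1
Sat 14:00 start Yoga 45 → 2
Sat 14:30 start Yoga Fusion → 3
Sat 15:00 end Yoga Blast → 2
Sat 18:00 end Yoga Fusion → 1
Sat 19:00 start Spin Basics → 2
Sat 20:30 end Yoga 45 → 1
Sat 21:00 end Spin Basics → 0
Sun 08:00 start Rowing Flow → 1
Sun 13:00 end Rowing Flow → 0
Sun 16:30 start Stretch Express → 1
Sun 20:00 end Stretch Express → 0
Peak is 3, at Sat 14:30 (Yoga 45, Yoga Blast, Yoga Fusion).

3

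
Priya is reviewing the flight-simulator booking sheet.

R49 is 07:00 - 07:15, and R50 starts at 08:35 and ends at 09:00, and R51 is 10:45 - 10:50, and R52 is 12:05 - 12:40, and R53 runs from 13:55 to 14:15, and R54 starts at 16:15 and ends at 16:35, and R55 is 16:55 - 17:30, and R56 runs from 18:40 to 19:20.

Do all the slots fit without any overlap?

Sorted by start: R49, R50, R51, R52, R53, R54, R55, R56.
R50 starts after R49 ends, so R49 has no further overlaps.
R51 starts after R50 ends, so R50 has no further overlaps.
R52 starts after R51 ends, so R51 has no further overlaps.
R53 starts after R52 ends, so R52 has no further overlaps.
R54 starts after R53 ends, so R53 has no further overlaps.
R55 starts after R54 ends, so R54 has no further overlaps.
R56 starts after R55 ends.
Every pair is clear; the schedule has no overlaps.

Yes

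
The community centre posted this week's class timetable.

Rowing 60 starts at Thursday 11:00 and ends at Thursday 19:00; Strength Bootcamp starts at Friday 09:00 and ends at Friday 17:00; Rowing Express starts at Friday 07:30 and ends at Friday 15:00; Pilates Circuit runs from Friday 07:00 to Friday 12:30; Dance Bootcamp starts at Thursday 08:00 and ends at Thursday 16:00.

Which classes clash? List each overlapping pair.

Sorted by start: Dance Bootcamp, Rowing 60, Pilates Circuit, Rowing Express, Strength Bootcamp.
Rowing 60 starts before Dance Bootcamp ends → Dance Bootcamp and Rowing 60 overlap.
Pilates Circuit starts after Dance Bootcamp ends, so nothing later overlaps Dance Bootcamp either.
Pilates Circuit starts after Rowing 60 ends, so nothing later overlaps Rowing 60 either.
Rowing Express starts before Pilates Circuit ends → Pilates Circuit and Rowing Express overlap.
Strength Bootcamp starts before Pilates Circuit ends → Pilates Circuit and Strength Bootcamp overlap.
Strength Bootcamp starts before Rowing Express ends → Rowing Express and Strength Bootcamp overlap.

Dance Bootcamp & Rowing 60, Pilates Circuit & Rowing Express, Pilates Circuit & Strength Bootcamp, Rowing Express & Strength Bootcamp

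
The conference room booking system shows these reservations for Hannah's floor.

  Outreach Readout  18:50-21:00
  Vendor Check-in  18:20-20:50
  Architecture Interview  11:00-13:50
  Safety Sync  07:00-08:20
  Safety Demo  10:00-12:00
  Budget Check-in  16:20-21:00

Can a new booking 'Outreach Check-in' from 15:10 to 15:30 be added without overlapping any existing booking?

Safety Sync: ends 08:20 at or before Outreach Check-in starts 15:10 → clear.
Safety Demo: ends 12:00 at or before Outreach Check-in starts 15:10 → clear.
Architecture Interview: ends 13:50 at or before Outreach Check-in starts 15:10 → clear.
Budget Check-in: starts 16:20 at or after Outreach Check-in ends 15:30 → clear.
Vendor Check-in: starts 18:20 at or after Outreach Check-in ends 15:30 → clear.
Outreach Readout: starts 18:50 at or after Outreach Check-in ends 15:30 → clear.

Yes — the slot is free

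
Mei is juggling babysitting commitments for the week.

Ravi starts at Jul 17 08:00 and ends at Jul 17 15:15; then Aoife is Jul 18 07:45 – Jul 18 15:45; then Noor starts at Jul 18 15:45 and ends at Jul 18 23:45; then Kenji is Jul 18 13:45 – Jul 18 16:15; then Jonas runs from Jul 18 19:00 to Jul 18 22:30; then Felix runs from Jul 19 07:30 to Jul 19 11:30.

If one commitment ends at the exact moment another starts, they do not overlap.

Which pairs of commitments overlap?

Aoife & Kenji, Jonas & Noor, Kenji & Noor

Sorted by start: Ravi, Aoife, Kenji, Noor, Jonas, Felix.
Aoife starts after Ravi ends; Ravi is clear from here.
Kenji starts before Aoife ends → Aoife and Kenji overlap.
Noor starts exactly when Aoife ends (back-to-back, no overlap); Aoife is clear from here.
Noor starts before Kenji ends → Kenji and Noor overlap.
Jonas starts after Kenji ends; Kenji is clear from here.
Jonas starts before Noor ends → Noor and Jonas overlap.
Felix starts after Noor ends.
Felix starts after Jonas ends.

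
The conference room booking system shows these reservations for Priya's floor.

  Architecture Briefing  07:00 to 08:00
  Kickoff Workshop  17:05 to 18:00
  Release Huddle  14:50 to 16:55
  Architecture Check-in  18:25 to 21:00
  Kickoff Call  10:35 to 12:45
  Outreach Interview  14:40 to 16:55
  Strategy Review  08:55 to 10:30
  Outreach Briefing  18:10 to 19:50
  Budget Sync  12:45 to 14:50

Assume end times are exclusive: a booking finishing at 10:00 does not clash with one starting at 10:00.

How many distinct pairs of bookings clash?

3

Two intervals overlap when each starts before the other ends.
Sorted by start: Architecture Briefing, Strategy Review, Kickoff Call, Budget Sync, Outreach Interview, Release Huddle, Kickoff Workshop, Outreach Briefing, Architecture Check-in.
Strategy Review starts after Architecture Briefing ends, so Architecture Briefing has no further overlaps.
Kickoff Call starts after Strategy Review ends, so Strategy Review has no further overlaps.
Budget Sync starts exactly when Kickoff Call ends (back-to-back, no overlap), so Kickoff Call has no further overlaps.
Outreach Interview starts before Budget Sync ends → Budget Sync and Outreach Interview overlap.
Release Huddle starts exactly when Budget Sync ends (back-to-back, no overlap), so Budget Sync has no further overlaps.
Release Huddle starts before Outreach Interview ends → Outreach Interview and Release Huddle overlap.
Kickoff Workshop starts after Outreach Interview ends, so Outreach Interview has no further overlaps.
Kickoff Workshop starts after Release Huddle ends, so Release Huddle has no further overlaps.
Outreach Briefing starts after Kickoff Workshop ends, so Kickoff Workshop has no further overlaps.
Architecture Check-in starts before Outreach Briefing ends → Outreach Briefing and Architecture Check-in overlap.
Overlapping pairs: Architecture Check-in & Outreach Briefing, Budget Sync & Outreach Interview, Outreach Interview & Release Huddle — 3 in total.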